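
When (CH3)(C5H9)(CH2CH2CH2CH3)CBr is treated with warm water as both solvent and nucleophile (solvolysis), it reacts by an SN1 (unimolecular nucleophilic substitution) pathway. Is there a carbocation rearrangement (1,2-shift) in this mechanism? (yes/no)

The first-formed carbocation is tertiary.
No single 1,2-shift to an adjacent carbon would produce a more-substituted cation than the one already present, so no rearrangement occurs.

no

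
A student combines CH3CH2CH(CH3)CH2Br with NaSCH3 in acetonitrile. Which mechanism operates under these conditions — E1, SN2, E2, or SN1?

Conditions: a primary substrate with a strong nucleophile in the polar aprotic solvent acetonitrile.
These conditions are the textbook signature of the SN2 pathway.
An unhindered substrate with a strong nucleophile in a polar aprotic solvent favours one-step backside displacement.

SN2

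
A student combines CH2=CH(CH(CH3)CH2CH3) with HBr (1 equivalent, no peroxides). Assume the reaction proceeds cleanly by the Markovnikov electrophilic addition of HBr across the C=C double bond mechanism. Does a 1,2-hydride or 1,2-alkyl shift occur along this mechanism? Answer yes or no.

yes

The first-formed carbocation is secondary.
The adjacent sec-butyl carbon already bears 2 other carbon substituents and has a hydrogen to migrate; after a 1,2-hydride shift from that carbon the positive charge sits on a tertiary centre.
Tertiary is more stable than secondary, so the shift occurs.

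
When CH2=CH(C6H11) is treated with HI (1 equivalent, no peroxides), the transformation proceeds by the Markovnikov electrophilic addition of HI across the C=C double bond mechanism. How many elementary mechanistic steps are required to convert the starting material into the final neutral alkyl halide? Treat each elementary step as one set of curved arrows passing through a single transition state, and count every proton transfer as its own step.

3

Step 1: Protonation of the alkene by HI: the π bond acts as the nucleophile and picks up H⁺, giving the more stable (Markovnikov) secondary carbocation. The H–I bond breaks heterolytically, releasing I⁻.
Step 2: A hydride (H with its bonding pair) migrates from the adjacent cyclohexyl carbon to the cationic centre — a 1,2-hydride shift — upgrading the secondary cation to a tertiary one.
Step 3: I⁻ captures the cation: a lone pair on I⁻ fills the empty p orbital, producing the alkyl halide product.
Total: 3 elementary steps.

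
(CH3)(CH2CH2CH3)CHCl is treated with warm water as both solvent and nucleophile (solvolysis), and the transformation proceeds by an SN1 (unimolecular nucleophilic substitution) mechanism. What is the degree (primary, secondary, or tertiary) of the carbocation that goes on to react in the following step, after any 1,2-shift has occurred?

Step 1: The C–Cl bond breaks with both electrons going to the chloride; Cl⁻ leaves and a secondary carbocation remains.
No single 1,2-shift to an adjacent carbon would give a more-substituted cation, so no rearrangement occurs.

secondary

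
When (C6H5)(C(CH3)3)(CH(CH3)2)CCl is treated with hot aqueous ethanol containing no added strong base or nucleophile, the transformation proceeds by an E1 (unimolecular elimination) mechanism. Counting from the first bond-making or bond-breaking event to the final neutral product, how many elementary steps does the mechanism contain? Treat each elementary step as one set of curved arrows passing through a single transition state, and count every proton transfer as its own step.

2

Step 1: Rate-determining heterolysis of the C–Cl bond gives Cl⁻ and a tertiary carbocation.
(No 1,2-shift: no single shift to an adjacent carbon would give a more stable cation.)
Step 2: Loss of a β-proton to a water (or ethanol) molecule of the solvent: the C–H bonding pair collapses toward the cationic carbon to form the C=C π bond, yielding the alkene.
Total: 2 elementary steps.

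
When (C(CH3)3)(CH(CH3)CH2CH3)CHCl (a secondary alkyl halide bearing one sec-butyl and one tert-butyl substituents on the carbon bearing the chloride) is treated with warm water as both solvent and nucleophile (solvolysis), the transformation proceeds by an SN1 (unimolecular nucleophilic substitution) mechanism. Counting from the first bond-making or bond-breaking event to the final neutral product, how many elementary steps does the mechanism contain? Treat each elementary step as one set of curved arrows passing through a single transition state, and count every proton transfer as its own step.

Step 1: Unassisted departure of Cl⁻ (taking the C–Cl bonding pair) generates a secondary carbocation.
Step 2: Carbocation rearrangement: a 1,2-hydride shift from the adjacent sec-butyl carbon converts the initially-formed secondary cation into the more stable tertiary cation.
Step 3: H2O donates an oxygen lone pair into the empty p orbital of the cation, giving a protonated alcohol (an oxonium ion).
Step 4: Proton transfer from the O–H of the oxonium ion to a solvent molecule delivers the neutral alcohol.
Total: 4 elementary steps.

4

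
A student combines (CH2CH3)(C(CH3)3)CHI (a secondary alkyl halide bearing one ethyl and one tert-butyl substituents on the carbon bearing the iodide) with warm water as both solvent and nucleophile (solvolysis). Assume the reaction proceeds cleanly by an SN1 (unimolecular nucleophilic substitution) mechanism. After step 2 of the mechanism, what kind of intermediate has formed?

tertiary carbocation

Step 1: The C–I bond breaks with both electrons going to the iodide; I⁻ leaves and a secondary carbocation remains.
Step 2: A methyl group with its bonding pair migrates from the adjacent tert-butyl carbon to the cationic centre — a 1,2-methyl shift — upgrading the secondary cation to a tertiary one.
After step 2 the species present is a tertiary carbocation.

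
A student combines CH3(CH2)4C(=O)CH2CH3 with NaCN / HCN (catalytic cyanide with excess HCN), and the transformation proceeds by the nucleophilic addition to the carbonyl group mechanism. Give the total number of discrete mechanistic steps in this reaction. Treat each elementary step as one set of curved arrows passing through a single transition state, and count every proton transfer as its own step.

2

Step 1: Nucleophilic addition: CN⁻ adds to the carbonyl carbon, pushing the π(C=O) electron pair onto oxygen and giving a tetrahedral alkoxide.
Step 2: Proton transfer from HCN to the alkoxide furnishes a cyanohydrin (and releases another CN⁻ to continue the reaction).
Total: 2 elementary steps.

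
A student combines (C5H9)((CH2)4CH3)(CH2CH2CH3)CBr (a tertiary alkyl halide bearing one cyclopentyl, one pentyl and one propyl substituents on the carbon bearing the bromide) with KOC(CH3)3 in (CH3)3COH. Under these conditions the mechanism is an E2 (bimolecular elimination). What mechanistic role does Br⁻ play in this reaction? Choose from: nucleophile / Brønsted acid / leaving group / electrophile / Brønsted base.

leaving group

Step 1: The strong base (CH3)3CO⁻ removes a β-hydrogen; in the same concerted event the electrons of the breaking C–H bond form the new π(C=C) bond and the C–Br σ-bond breaks, expelling Br⁻. Anti-periplanar geometry; one transition state.
Br⁻ departs with both electrons of the breaking σ-bond — that is the definition of a leaving group.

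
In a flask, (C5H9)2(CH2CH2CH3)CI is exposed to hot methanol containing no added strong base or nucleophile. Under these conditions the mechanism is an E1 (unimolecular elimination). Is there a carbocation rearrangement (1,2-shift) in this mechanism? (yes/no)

The first-formed carbocation is tertiary.
No single 1,2-shift to an adjacent carbon would produce a more-substituted cation than the one already present, so no rearrangement occurs.

no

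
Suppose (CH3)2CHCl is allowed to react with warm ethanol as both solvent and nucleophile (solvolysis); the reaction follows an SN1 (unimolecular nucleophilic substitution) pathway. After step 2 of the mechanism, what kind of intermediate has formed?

oxonium ion

Step 1: Rate-determining heterolysis of the C–Cl bond gives Cl⁻ and a secondary carbocation.
Step 2: A lone pair on the oxygen of CH3CH2OH attacks the carbocation, forming a new C–O σ-bond and an oxonium ion.
After step 2 the species present is an oxonium ion.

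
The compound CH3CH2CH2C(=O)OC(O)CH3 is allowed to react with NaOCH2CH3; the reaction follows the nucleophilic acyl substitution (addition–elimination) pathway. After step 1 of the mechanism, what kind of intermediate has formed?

tetrahedral intermediate

Step 1: Nucleophilic addition of CH3CH2O⁻ to the acyl carbon breaks the π(C=O) bond and yields a tetrahedral, anionic intermediate.
After step 1 the species present is a tetrahedral intermediate.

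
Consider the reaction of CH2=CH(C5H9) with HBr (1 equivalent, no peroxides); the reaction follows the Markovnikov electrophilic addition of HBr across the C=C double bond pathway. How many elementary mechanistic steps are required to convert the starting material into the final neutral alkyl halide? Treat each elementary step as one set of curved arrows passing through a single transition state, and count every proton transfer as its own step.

3

Step 1: The π electrons of the C=C bond attack a proton of HBr; Markovnikov addition places the new C–H on the less-substituted alkene carbon, so the positive charge ends up on the more-substituted carbon — a secondary carbocation. The H–Br bond breaks heterolytically, releasing Br⁻.
Step 2: A hydride (H with its bonding pair) migrates from the adjacent cyclopentyl carbon to the cationic centre — a 1,2-hydride shift — upgrading the secondary cation to a tertiary one.
Step 3: The Br⁻ anion donates a lone pair to the carbocation, forming the new C–Br σ-bond and giving the neutral alkyl halide.
Total: 3 elementary steps.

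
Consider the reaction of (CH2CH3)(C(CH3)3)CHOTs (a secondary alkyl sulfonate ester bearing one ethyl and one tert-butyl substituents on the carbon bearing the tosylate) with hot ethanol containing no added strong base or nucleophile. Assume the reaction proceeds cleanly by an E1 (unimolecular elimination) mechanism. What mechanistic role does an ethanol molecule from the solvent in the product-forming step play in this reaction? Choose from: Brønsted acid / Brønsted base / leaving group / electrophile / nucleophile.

Brønsted base

Step 3: An ethanol molecule (solvent) deprotonates a β-carbon; as the C–H bond breaks, those electrons form the new alkene π bond.
An ethanol molecule from the solvent in the product-forming step accepts a proton in a proton-transfer step — a Brønsted base.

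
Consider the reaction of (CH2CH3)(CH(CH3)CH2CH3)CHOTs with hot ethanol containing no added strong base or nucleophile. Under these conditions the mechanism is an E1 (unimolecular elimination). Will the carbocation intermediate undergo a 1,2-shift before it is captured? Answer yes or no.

The first-formed carbocation is secondary.
The adjacent sec-butyl carbon already bears 2 other carbon substituents and has a hydrogen to migrate; after a 1,2-hydride shift from that carbon the positive charge sits on a tertiary centre.
Tertiary is more stable than secondary, so the shift occurs.

yes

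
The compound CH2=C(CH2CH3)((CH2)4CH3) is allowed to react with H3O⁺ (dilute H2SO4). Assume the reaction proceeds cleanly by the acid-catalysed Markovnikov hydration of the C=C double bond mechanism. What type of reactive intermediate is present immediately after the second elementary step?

oxonium ion

Step 1: Protonation of the alkene by H3O⁺: the π bond acts as the nucleophile and picks up H⁺, giving the more stable (Markovnikov) tertiary carbocation. H2O is released.
Step 2: A lone pair on the oxygen of H2O attacks the carbocation, forming a C–O bond and an oxonium ion (a protonated alcohol).
After step 2 the species present is an oxonium ion.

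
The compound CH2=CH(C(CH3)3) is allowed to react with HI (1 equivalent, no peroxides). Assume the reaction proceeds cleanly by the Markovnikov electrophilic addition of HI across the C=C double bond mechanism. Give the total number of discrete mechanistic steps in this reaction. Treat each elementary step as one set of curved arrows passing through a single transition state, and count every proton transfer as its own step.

3

Step 1: Protonation of the alkene by HI: the π bond acts as the nucleophile and picks up H⁺, giving the more stable (Markovnikov) secondary carbocation. The H–I bond breaks heterolytically, releasing I⁻.
Step 2: A methyl group with its bonding pair migrates from the adjacent tert-butyl carbon to the cationic centre — a 1,2-methyl shift — upgrading the secondary cation to a tertiary one.
Step 3: Nucleophilic attack by I⁻ on the carbocation completes the addition, giving R–I.
Total: 3 elementary steps.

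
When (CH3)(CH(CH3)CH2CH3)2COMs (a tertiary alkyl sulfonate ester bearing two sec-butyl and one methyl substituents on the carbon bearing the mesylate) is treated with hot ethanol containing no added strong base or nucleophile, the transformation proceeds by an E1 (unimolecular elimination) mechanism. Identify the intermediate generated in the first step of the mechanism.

Step 1: The C–O bond breaks with both electrons going to the mesylate; MsO⁻ leaves and a tertiary carbocation remains.
After step 1 the species present is a tertiary carbocation.

tertiary carbocation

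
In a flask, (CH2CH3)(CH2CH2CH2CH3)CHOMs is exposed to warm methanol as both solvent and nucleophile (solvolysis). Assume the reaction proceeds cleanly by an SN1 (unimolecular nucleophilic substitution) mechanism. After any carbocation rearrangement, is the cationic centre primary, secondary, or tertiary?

Step 1: Unassisted departure of MsO⁻ (taking the C–O bonding pair) generates a secondary carbocation.
No single 1,2-shift to an adjacent carbon would give a more-substituted cation, so no rearrangement occurs.

secondary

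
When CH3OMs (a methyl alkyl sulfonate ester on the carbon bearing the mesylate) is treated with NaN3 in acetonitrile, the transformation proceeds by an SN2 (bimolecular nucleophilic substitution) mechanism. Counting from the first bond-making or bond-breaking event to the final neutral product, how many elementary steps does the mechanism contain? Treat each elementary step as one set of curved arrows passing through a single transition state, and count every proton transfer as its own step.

Step 1: N3⁻ attacks the back face of the α-carbon while MsO⁻ departs with the C–O bonding pair — a single concerted displacement through a pentacoordinate transition state.
Total: 1 elementary step.

1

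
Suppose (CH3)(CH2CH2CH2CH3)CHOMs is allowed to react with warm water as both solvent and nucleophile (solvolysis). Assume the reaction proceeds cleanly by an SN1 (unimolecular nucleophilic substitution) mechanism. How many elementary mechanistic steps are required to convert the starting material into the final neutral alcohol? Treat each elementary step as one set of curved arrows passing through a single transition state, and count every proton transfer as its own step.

3

Step 1: Rate-determining heterolysis of the C–O bond gives MsO⁻ and a secondary carbocation.
(No 1,2-shift: no single shift to an adjacent carbon would give a more stable cation.)
Step 2: A lone pair on the oxygen of H2O attacks the carbocation, forming a new C–O σ-bond and an oxonium ion.
Step 3: A second solvent molecule removes the proton on oxygen, giving the neutral alcohol product.
Total: 3 elementary steps.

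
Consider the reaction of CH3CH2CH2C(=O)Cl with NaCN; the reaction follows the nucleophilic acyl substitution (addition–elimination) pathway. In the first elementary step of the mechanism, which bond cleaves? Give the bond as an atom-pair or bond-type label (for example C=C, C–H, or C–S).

Step 1: A lone pair on the C of CN⁻ attacks the electrophilic acyl carbon; the π(C=O) electrons move onto oxygen, giving a tetrahedral intermediate.
The bond broken in this step is the π(C=O) bond.

π(C=O)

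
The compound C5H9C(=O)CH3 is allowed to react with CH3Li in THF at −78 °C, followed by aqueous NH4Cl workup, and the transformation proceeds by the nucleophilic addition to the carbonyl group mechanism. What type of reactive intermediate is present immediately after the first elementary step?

Step 1: the carbanion-like carbon of CH3Li attacks the sp² carbonyl carbon; the C=O π bond breaks and the electrons end up as a lone pair on the alkoxide oxygen of the tetrahedral intermediate.
After step 1 the species present is a tetrahedral alkoxide intermediate.

tetrahedral alkoxide intermediate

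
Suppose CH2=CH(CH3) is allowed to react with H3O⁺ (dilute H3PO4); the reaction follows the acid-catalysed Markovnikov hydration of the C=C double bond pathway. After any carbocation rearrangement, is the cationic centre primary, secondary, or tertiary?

Step 1: Electrophilic addition begins with the π(C=C) electrons forming a bond to the proton of H3O⁺. Following Markovnikov's rule, the resulting cation is secondary. H2O is released.
No single 1,2-shift to an adjacent carbon would give a more-substituted cation, so no rearrangement occurs.

secondary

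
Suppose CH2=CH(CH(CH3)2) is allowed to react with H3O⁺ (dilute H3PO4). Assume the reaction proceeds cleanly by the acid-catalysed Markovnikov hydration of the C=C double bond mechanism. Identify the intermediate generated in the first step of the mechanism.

secondary carbocation

Step 1: Protonation of the alkene by H3O⁺: the π bond acts as the nucleophile and picks up H⁺, giving the more stable (Markovnikov) secondary carbocation. H2O is released.
After step 1 the species present is a secondary carbocation.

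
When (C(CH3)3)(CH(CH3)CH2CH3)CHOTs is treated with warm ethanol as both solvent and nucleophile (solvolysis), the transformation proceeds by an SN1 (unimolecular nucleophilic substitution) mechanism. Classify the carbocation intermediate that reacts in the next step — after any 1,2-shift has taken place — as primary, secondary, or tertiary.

Step 1: Rate-determining heterolysis of the C–O bond gives TsO⁻ and a secondary carbocation.
Step 2: A hydride (H with its bonding pair) migrates from the adjacent sec-butyl carbon to the cationic centre — a 1,2-hydride shift — upgrading the secondary cation to a tertiary one.
The cation rearranges from secondary to tertiary via a 1,2-hydride shift from the adjacent sec-butyl carbon; the tertiary cation is what reacts next.

tertiary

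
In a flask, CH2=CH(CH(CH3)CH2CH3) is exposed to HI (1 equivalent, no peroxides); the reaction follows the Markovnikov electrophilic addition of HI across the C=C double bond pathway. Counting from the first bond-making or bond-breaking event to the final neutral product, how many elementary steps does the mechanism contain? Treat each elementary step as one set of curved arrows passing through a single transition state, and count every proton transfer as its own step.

Step 1: Protonation of the alkene by HI: the π bond acts as the nucleophile and picks up H⁺, giving the more stable (Markovnikov) secondary carbocation. The H–I bond breaks heterolytically, releasing I⁻.
Step 2: A hydride (H with its bonding pair) migrates from the adjacent sec-butyl carbon to the cationic centre — a 1,2-hydride shift — upgrading the secondary cation to a tertiary one.
Step 3: I⁻ captures the cation: a lone pair on I⁻ fills the empty p orbital, producing the alkyl halide product.
Total: 3 elementary steps.

3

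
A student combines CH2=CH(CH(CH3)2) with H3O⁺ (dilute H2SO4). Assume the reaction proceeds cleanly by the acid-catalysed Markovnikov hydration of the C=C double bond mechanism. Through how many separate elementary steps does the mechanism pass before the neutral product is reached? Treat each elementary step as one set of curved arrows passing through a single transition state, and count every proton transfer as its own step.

Step 1: Protonation of the alkene by H3O⁺: the π bond acts as the nucleophile and picks up H⁺, giving the more stable (Markovnikov) secondary carbocation. H2O is released.
Step 2: A hydride (H with its bonding pair) migrates from the adjacent isopropyl carbon to the cationic centre — a 1,2-hydride shift — upgrading the secondary cation to a tertiary one.
Step 3: A lone pair on the oxygen of H2O attacks the carbocation, forming a C–O bond and an oxonium ion (a protonated alcohol).
Step 4: Proton transfer from the O–H of the oxonium ion to H2O completes the catalytic cycle and yields the alcohol.
Total: 4 elementary steps.

4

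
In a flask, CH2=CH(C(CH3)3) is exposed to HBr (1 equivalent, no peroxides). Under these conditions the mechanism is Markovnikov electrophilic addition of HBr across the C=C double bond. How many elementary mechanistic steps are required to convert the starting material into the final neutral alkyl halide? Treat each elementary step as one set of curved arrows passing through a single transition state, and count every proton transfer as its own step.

3

Step 1: Electrophilic addition begins with the π(C=C) electrons forming a bond to the proton of HBr. Following Markovnikov's rule, the resulting cation is secondary. The H–Br bond breaks heterolytically, releasing Br⁻.
Step 2: Carbocation rearrangement: a 1,2-methyl shift from the adjacent tert-butyl carbon converts the initially-formed secondary cation into the more stable tertiary cation.
Step 3: Br⁻ captures the cation: a lone pair on Br⁻ fills the empty p orbital, producing the alkyl halide product.
Total: 3 elementary steps.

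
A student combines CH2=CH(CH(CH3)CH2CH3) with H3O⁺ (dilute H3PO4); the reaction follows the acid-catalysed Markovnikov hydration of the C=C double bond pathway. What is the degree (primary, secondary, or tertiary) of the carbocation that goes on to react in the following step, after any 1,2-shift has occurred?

Step 1: The π electrons of the C=C bond attack a proton of H3O⁺; Markovnikov addition places the new C–H on the less-substituted alkene carbon, so the positive charge ends up on the more-substituted carbon — a secondary carbocation. H2O is released.
Step 2: A 1,2-hydride shift from the adjacent sec-butyl carbon moves the positive charge from the secondary centre to an adjacent carbon, generating a more stable tertiary carbocation.
The cation rearranges from secondary to tertiary via a 1,2-hydride shift from the adjacent sec-butyl carbon; the tertiary cation is what reacts next.

tertiary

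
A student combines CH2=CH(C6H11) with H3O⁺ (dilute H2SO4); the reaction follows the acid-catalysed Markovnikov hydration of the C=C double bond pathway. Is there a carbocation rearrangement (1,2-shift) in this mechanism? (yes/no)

yes

The first-formed carbocation is secondary.
The adjacent cyclohexyl carbon already bears 2 other carbon substituents and has a hydrogen to migrate; after a 1,2-hydride shift from that carbon the positive charge sits on a tertiary centre.
Tertiary is more stable than secondary, so the shift occurs.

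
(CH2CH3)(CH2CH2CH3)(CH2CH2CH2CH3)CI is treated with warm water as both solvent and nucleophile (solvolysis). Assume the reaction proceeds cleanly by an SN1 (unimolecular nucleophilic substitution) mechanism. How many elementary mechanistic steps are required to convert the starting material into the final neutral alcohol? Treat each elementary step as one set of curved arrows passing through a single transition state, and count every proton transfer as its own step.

Step 1: Ionisation: the C–I σ-bond cleaves heterolytically; both bonding electrons depart with I⁻, leaving a tertiary carbocation at the α-carbon.
(No 1,2-shift: no single shift to an adjacent carbon would give a more stable cation.)
Step 2: H2O donates an oxygen lone pair into the empty p orbital of the cation, giving a protonated alcohol (an oxonium ion).
Step 3: Deprotonation of the oxonium oxygen by solvent water yields the neutral alcohol.
Total: 3 elementary steps.

3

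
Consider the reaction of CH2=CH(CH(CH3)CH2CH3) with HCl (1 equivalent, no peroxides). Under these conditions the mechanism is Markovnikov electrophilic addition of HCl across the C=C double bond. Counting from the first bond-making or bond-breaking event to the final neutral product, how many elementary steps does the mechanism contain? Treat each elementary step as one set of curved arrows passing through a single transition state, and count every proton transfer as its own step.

Step 1: Protonation of the alkene by HCl: the π bond acts as the nucleophile and picks up H⁺, giving the more stable (Markovnikov) secondary carbocation. The H–Cl bond breaks heterolytically, releasing Cl⁻.
Step 2: A hydride (H with its bonding pair) migrates from the adjacent sec-butyl carbon to the cationic centre — a 1,2-hydride shift — upgrading the secondary cation to a tertiary one.
Step 3: Nucleophilic attack by Cl⁻ on the carbocation completes the addition, giving R–Cl.
Total: 3 elementary steps.

3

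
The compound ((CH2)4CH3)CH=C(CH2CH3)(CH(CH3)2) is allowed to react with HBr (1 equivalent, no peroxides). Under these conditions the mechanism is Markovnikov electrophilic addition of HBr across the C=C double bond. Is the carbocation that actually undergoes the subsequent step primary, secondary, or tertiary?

Step 1: Protonation of the alkene by HBr: the π bond acts as the nucleophile and picks up H⁺, giving the more stable (Markovnikov) tertiary carbocation. The H–Br bond breaks heterolytically, releasing Br⁻.
No single 1,2-shift to an adjacent carbon would give a more-substituted cation, so no rearrangement occurs.

tertiary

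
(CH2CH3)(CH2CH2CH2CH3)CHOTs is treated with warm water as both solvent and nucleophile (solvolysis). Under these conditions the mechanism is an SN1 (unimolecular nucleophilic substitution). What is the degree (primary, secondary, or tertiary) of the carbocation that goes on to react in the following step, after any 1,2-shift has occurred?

Step 1: Rate-determining heterolysis of the C–O bond gives TsO⁻ and a secondary carbocation.
No single 1,2-shift to an adjacent carbon would give a more-substituted cation, so no rearrangement occurs.

secondary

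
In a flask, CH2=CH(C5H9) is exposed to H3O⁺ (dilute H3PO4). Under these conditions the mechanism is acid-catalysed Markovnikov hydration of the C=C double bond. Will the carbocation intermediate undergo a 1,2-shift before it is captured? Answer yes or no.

yes

The first-formed carbocation is secondary.
The adjacent cyclopentyl carbon already bears 2 other carbon substituents and has a hydrogen to migrate; after a 1,2-hydride shift from that carbon the positive charge sits on a tertiary centre.
Tertiary is more stable than secondary, so the shift occurs.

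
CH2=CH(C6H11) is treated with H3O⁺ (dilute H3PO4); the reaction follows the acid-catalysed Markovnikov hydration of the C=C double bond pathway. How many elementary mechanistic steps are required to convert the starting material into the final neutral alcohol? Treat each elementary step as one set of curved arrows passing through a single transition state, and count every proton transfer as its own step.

Step 1: Electrophilic addition begins with the π(C=C) electrons forming a bond to the proton of H3O⁺. Following Markovnikov's rule, the resulting cation is secondary. H2O is released.
Step 2: Carbocation rearrangement: a 1,2-hydride shift from the adjacent cyclohexyl carbon converts the initially-formed secondary cation into the more stable tertiary cation.
Step 3: Water acts as the nucleophile: an oxygen lone pair bonds to the cationic carbon, giving an oxonium-ion intermediate.
Step 4: H2O removes a proton from the oxonium oxygen, regenerating H3O⁺ and giving the neutral alcohol.
Total: 4 elementary steps.

4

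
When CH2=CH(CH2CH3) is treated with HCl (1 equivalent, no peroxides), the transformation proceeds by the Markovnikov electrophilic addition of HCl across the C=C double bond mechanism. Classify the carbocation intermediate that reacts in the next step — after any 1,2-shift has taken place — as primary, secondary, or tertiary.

secondary

Step 1: Protonation of the alkene by HCl: the π bond acts as the nucleophile and picks up H⁺, giving the more stable (Markovnikov) secondary carbocation. The H–Cl bond breaks heterolytically, releasing Cl⁻.
No single 1,2-shift to an adjacent carbon would give a more-substituted cation, so no rearrangement occurs.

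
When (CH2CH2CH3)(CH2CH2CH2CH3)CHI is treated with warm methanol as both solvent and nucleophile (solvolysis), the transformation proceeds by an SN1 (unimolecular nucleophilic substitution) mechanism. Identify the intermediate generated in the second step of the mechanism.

oxonium ion

Step 1: Ionisation: the C–I σ-bond cleaves heterolytically; both bonding electrons depart with I⁻, leaving a secondary carbocation at the α-carbon.
Step 2: A lone pair on the oxygen of CH3OH attacks the carbocation, forming a new C–O σ-bond and an oxonium ion.
After step 2 the species present is an oxonium ion.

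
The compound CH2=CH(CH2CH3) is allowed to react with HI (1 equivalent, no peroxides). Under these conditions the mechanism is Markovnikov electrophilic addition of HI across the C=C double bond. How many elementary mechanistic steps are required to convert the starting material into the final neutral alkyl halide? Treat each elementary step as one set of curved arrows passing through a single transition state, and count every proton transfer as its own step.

2

Step 1: Electrophilic addition begins with the π(C=C) electrons forming a bond to the proton of HI. Following Markovnikov's rule, the resulting cation is secondary. The H–I bond breaks heterolytically, releasing I⁻.
(No 1,2-shift: no single shift to an adjacent carbon would give a more stable cation.)
Step 2: The I⁻ anion donates a lone pair to the carbocation, forming the new C–I σ-bond and giving the neutral alkyl halide.
Total: 2 elementary steps.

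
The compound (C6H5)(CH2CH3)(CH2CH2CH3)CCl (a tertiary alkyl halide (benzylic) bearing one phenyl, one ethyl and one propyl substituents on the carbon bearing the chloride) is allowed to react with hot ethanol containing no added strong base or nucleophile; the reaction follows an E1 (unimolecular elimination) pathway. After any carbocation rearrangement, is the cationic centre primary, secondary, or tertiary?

tertiary

Step 1: Rate-determining heterolysis of the C–Cl bond gives Cl⁻ and a tertiary carbocation.
No single 1,2-shift to an adjacent carbon would give a more-substituted cation, so no rearrangement occurs.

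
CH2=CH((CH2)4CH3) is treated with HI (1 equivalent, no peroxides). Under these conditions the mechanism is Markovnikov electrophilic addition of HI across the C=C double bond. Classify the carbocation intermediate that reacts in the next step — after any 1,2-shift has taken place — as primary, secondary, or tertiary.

Step 1: Protonation of the alkene by HI: the π bond acts as the nucleophile and picks up H⁺, giving the more stable (Markovnikov) secondary carbocation. The H–I bond breaks heterolytically, releasing I⁻.
No single 1,2-shift to an adjacent carbon would give a more-substituted cation, so no rearrangement occurs.

secondary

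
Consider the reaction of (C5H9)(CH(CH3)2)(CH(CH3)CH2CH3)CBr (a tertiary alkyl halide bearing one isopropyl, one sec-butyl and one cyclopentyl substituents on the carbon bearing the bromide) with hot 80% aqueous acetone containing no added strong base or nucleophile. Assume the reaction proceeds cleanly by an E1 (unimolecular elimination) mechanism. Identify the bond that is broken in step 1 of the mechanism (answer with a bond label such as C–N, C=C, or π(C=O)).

C–Br

Step 1: The C–Br bond breaks with both electrons going to the bromide; Br⁻ leaves and a tertiary carbocation remains.
The bond broken in this step is the C–Br bond.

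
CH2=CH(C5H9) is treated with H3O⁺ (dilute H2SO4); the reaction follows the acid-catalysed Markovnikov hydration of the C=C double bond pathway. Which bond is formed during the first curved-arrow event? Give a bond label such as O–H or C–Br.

Step 1: The π electrons of the C=C bond attack a proton of H3O⁺; Markovnikov addition places the new C–H on the less-substituted alkene carbon, so the positive charge ends up on the more-substituted carbon — a secondary carbocation. H2O is released.
The bond formed in this step is the C–H bond.

C–H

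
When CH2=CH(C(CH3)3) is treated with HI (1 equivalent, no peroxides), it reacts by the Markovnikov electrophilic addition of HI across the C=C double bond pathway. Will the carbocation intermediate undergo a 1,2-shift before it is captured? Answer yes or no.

The first-formed carbocation is secondary.
The adjacent tert-butyl carbon has no hydrogen but bears methyl groups; migration of one methyl with its bonding pair (a 1,2-methyl shift) places the charge on a tertiary centre.
Tertiary is more stable than secondary, so the shift occurs.

yes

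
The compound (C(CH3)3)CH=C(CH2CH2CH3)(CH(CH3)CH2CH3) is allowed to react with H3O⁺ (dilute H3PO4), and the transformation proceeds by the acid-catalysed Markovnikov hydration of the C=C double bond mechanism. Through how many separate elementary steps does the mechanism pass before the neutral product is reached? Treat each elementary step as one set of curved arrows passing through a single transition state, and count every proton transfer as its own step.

Step 1: The π electrons of the C=C bond attack a proton of H3O⁺; Markovnikov addition places the new C–H on the less-substituted alkene carbon, so the positive charge ends up on the more-substituted carbon — a tertiary carbocation. H2O is released.
(No 1,2-shift: no single shift to an adjacent carbon would give a more stable cation.)
Step 2: Nucleophilic capture of the cation by H2O produces the protonated alcohol (an oxonium ion).
Step 3: H2O removes a proton from the oxonium oxygen, regenerating H3O⁺ and giving the neutral alcohol.
Total: 3 elementary steps.

3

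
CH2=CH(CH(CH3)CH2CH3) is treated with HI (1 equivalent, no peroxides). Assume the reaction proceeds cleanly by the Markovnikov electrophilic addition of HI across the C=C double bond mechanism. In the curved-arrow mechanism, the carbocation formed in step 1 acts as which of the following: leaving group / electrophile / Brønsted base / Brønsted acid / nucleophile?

Step 3: I⁻ captures the cation: a lone pair on I⁻ fills the empty p orbital, producing the alkyl halide product.
The carbocation formed in step 1 accepts an electron pair into an empty or π* orbital — it is the electrophile.

electrophile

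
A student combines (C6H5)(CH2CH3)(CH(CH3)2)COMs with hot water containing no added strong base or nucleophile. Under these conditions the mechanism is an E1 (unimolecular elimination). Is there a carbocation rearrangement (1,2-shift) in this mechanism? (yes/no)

The first-formed carbocation is tertiary.
No single 1,2-shift to an adjacent carbon would produce a more-substituted cation than the one already present, so no rearrangement occurs.

no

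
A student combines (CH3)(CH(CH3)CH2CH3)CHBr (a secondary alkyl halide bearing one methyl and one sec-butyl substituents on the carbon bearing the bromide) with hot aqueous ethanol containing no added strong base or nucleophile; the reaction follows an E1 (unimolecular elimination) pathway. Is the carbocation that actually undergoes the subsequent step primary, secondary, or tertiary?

Step 1: Unassisted departure of Br⁻ (taking the C–Br bonding pair) generates a secondary carbocation.
Step 2: Carbocation rearrangement: a 1,2-hydride shift from the adjacent sec-butyl carbon converts the initially-formed secondary cation into the more stable tertiary cation.
The cation rearranges from secondary to tertiary via a 1,2-hydride shift from the adjacent sec-butyl carbon; the tertiary cation is what reacts next.

tertiary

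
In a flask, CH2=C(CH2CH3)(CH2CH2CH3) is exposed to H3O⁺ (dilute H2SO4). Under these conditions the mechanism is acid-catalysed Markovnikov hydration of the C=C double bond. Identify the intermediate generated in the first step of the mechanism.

tertiary carbocation

Step 1: Protonation of the alkene by H3O⁺: the π bond acts as the nucleophile and picks up H⁺, giving the more stable (Markovnikov) tertiary carbocation. H2O is released.
After step 1 the species present is a tertiary carbocation.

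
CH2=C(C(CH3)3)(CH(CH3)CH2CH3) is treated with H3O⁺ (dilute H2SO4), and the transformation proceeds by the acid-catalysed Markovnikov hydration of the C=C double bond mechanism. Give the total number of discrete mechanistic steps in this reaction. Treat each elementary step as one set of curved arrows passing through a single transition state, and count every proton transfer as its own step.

3

Step 1: The π electrons of the C=C bond attack a proton of H3O⁺; Markovnikov addition places the new C–H on the less-substituted alkene carbon, so the positive charge ends up on the more-substituted carbon — a tertiary carbocation. H2O is released.
(No 1,2-shift: no single shift to an adjacent carbon would give a more stable cation.)
Step 2: A lone pair on the oxygen of H2O attacks the carbocation, forming a C–O bond and an oxonium ion (a protonated alcohol).
Step 3: Proton transfer from the O–H of the oxonium ion to H2O completes the catalytic cycle and yields the alcohol.
Total: 3 elementary steps.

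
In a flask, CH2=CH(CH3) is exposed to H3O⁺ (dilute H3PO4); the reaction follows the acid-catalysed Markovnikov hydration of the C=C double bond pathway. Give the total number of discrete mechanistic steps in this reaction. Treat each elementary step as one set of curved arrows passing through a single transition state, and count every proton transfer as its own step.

3

Step 1: The π electrons of the C=C bond attack a proton of H3O⁺; Markovnikov addition places the new C–H on the less-substituted alkene carbon, so the positive charge ends up on the more-substituted carbon — a secondary carbocation. H2O is released.
(No 1,2-shift: no single shift to an adjacent carbon would give a more stable cation.)
Step 2: Water acts as the nucleophile: an oxygen lone pair bonds to the cationic carbon, giving an oxonium-ion intermediate.
Step 3: Proton transfer from the O–H of the oxonium ion to H2O completes the catalytic cycle and yields the alcohol.
Total: 3 elementary steps.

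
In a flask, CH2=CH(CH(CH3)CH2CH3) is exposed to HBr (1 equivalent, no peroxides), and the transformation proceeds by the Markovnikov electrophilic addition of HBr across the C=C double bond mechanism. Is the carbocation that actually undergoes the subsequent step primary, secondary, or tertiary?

tertiary

Step 1: Protonation of the alkene by HBr: the π bond acts as the nucleophile and picks up H⁺, giving the more stable (Markovnikov) secondary carbocation. The H–Br bond breaks heterolytically, releasing Br⁻.
Step 2: A 1,2-hydride shift from the adjacent sec-butyl carbon moves the positive charge from the secondary centre to an adjacent carbon, generating a more stable tertiary carbocation.
The cation rearranges from secondary to tertiary via a 1,2-hydride shift from the adjacent sec-butyl carbon; the tertiary cation is what reacts next.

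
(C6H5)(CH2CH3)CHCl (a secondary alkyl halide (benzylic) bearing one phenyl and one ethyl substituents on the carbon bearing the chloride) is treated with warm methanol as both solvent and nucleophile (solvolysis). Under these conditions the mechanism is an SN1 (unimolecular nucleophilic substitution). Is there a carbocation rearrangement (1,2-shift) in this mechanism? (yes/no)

no

The first-formed carbocation is secondary.
No single 1,2-shift to an adjacent carbon would produce a more-substituted cation than the one already present, so no rearrangement occurs.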